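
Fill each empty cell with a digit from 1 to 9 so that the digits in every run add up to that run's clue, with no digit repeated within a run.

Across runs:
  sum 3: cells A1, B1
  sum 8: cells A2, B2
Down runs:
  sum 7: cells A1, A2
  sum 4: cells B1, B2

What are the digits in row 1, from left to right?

2 1

3 in 2 cells must be {1,2}; 4 in 2 cells must be {1,3}.
The 3 across and the 4 down share only 1, so B1 = 1.
B2 = 4 − 1 = 3 completes the 4 down.
A1 = 3 − 1 = 2 completes the 3 across.
A2 = 8 − 3 = 5 completes the 8 across.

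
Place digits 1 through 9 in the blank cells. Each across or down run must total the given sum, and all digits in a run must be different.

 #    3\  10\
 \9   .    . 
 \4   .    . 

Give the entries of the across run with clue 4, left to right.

1 3

4 in 2 cells must be {1,3}; 3 in 2 cells must be {1,2}.
The 4 across and the 3 down share only 1, so R2C1 = 1.
R2C2 = 4 − 1 = 3 completes the 4 across.
R1C1 = 3 − 1 = 2 completes the 3 down.
R1C2 = 9 − 2 = 7 completes the 9 across.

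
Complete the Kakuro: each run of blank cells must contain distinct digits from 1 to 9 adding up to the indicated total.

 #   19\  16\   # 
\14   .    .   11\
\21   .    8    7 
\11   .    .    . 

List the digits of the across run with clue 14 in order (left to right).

8 6

R2C1 = 21 − 15 = 6 completes the 21 across.
R3C3 = 11 − 7 = 4 completes the 11 down.
R3C1 = 5: the only remaining digit allowed by both the 11 across and the 19 down.
R3C2 = 11 − 9 = 2 completes the 11 across.
R1C1 = 19 − 11 = 8 completes the 19 down.
R1C2 = 14 − 8 = 6 completes the 14 across.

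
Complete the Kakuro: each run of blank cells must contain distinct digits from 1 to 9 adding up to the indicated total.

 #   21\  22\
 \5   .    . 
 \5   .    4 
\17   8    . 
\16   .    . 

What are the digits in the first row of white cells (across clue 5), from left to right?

3, 2

17 in 2 cells must be {8,9}; 16 in 2 cells must be {7,9}.
R2C1 = 5 − 4 = 1 completes the 5 across.
R3C2 = 17 − 8 = 9 completes the 17 across.
R4C2 = 7: the only remaining digit allowed by both the 16 across and the 22 down.
R1C1 = 3: the only remaining digit allowed by both the 5 across and the 21 down.
R1C2 = 5 − 3 = 2 completes the 5 across.
R4C1 = 16 − 7 = 9 completes the 16 across.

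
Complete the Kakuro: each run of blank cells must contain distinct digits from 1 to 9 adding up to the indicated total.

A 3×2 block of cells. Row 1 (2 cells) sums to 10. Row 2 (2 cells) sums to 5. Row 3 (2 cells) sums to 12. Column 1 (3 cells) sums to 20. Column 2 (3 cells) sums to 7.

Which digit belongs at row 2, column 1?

3

7 in 3 cells must be {1,2,4}.
The 12 across and the 7 down share only 4, so (3,2) = 4.
(3,1) = 12 − 4 = 8 completes the 12 across.
Given what's placed, (2,1) must be 3 to fit the 5 across and 20 down.
(2,2) = 5 − 3 = 2 completes the 5 across.
(1,1) = 20 − 11 = 9 completes the 20 down.
(1,2) = 10 − 9 = 1 completes the 10 across.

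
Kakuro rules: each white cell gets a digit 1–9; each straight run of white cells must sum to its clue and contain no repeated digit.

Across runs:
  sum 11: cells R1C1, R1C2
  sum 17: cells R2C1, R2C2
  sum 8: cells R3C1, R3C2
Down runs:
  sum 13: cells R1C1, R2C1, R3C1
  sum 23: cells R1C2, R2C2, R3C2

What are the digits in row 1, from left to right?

3, 8

17 in 2 cells must be {8,9}; 23 in 3 cells must be {6,8,9}.
The 8 across and the 23 down share only 6, so R3C2 = 6.
R3C1 = 8 − 6 = 2 completes the 8 across.
Given what's placed, R2C1 must be 8 to fit the 17 across and 13 down.
R2C2 = 17 − 8 = 9 completes the 17 across.
R1C1 = 13 − 10 = 3 completes the 13 down.
R1C2 = 11 − 3 = 8 completes the 11 across.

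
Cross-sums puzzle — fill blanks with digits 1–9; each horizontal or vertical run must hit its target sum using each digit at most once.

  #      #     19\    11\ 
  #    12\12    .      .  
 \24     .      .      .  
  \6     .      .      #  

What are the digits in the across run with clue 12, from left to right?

24 in 3 cells must be {7,8,9}.
Nothing is forced directly, so branch on R3C1, whose candidates are 4 or 5. If R3C1 = 5: that forces R2C1 = 7, after which R3C2 would have to be in {1} for the 6 across but in {2,3,4,5,6,7,8,9} for the 19 down — contradiction. So R3C1 = 4.
R2C1 = 12 − 4 = 8 completes the 12 down.
R3C2 = 6 − 4 = 2 completes the 6 across.
R2C2 = 9: the only remaining digit allowed by both the 24 across and the 19 down.
R2C3 = 24 − 17 = 7 completes the 24 across.
R1C2 = 19 − 11 = 8 completes the 19 down.
R1C3 = 12 − 8 = 4 completes the 12 across.

8, 4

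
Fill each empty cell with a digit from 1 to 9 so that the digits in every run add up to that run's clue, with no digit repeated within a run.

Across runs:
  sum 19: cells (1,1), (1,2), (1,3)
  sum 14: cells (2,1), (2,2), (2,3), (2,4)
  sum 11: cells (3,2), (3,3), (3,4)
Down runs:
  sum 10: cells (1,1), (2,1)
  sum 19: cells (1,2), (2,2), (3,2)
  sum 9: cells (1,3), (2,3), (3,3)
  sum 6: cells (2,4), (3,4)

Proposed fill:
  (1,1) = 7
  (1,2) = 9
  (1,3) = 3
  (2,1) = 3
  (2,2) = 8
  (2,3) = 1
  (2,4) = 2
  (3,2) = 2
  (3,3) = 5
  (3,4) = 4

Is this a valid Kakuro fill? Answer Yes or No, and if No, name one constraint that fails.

Yes

Across: 7+9+3=19; 3+8+1+2=14; 2+5+4=11. Down: 7+3=10; 9+8+2=19; 3+1+5=9; 2+4=6. No digit repeats within any run.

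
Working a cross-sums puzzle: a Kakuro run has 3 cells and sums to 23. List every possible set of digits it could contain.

{6,8,9}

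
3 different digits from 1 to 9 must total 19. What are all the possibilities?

{2,8,9}; {3,7,9}; {4,6,9}; {4,7,8}; {5,6,8}

3 distinct digits from 1–9 sum between 6 and 24.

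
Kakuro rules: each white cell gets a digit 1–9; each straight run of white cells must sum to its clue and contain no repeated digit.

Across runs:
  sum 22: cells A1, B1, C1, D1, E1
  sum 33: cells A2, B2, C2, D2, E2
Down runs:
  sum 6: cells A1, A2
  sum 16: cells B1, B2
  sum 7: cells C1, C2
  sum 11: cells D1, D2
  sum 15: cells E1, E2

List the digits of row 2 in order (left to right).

5, 7, 4, 9, 8

16 in 2 cells must be {7,9}.
Nothing is forced directly, so branch on A2, whose candidates are 4 or 5. If A2 = 4: that forces A1 = 2, C2 = 5, after which C1 would have to be in {1,3,4,5,6,7,8,9} for the 22 across but in {2} for the 7 down — contradiction. So A2 = 5.
A1 = 6 − 5 = 1 completes the 6 down.
Given what's placed, C2 must be 4 to fit the 33 across and 7 down.
C1 = 7 − 4 = 3 completes the 7 down.
No cell is forced outright now. D2 can only be 7 or 8 or 9 (the digits allowed by both its 33 across and its 11 down). If D2 = 7: that forces D1 = 4, B2 = 9, E2 = 8, after which B1 would have to be in {5,6,8,9} for the 22 across but in {7} for the 16 down — contradiction. If D2 = 8: then D1 would have to be in {2,4,5,6,7,8,9} for the 22 across but in {3} for the 11 down — contradiction. So D2 = 9.
D1 = 11 − 9 = 2 completes the 11 down.
Given what's placed, B2 must be 7 to fit the 33 across and 16 down.
E2 = 33 − 25 = 8 completes the 33 across.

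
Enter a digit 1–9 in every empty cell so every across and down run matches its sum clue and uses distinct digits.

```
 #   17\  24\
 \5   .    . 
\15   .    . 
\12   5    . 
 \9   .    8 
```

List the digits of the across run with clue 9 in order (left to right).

R3C2 = 12 − 5 = 7 completes the 12 across.
R4C1 = 9 − 8 = 1 completes the 9 across.
R2C2 = 6: the only remaining digit allowed by both the 15 across and the 24 down.
R1C2 = 24 − 21 = 3 completes the 24 down.
R2C1 = 15 − 6 = 9 completes the 15 across.
R1C1 = 5 − 3 = 2 completes the 5 across.

1, 8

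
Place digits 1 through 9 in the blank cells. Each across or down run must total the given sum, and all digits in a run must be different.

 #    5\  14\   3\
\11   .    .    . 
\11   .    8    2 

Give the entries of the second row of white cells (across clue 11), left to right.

1, 8, 2

3 in 2 cells must be {1,2}.
R1C2 = 14 − 8 = 6 completes the 14 down.
R1C3 = 3 − 2 = 1 completes the 3 down.
R2C1 = 11 − 10 = 1 completes the 11 across.
R1C1 = 11 − 7 = 4 completes the 11 across.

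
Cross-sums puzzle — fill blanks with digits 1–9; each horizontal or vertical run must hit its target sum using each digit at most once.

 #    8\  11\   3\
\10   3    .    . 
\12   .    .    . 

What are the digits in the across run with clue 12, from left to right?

5, 6, 1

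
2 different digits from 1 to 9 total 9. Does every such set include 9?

Counterexample: {1,8} sums to 9 without using 9.

No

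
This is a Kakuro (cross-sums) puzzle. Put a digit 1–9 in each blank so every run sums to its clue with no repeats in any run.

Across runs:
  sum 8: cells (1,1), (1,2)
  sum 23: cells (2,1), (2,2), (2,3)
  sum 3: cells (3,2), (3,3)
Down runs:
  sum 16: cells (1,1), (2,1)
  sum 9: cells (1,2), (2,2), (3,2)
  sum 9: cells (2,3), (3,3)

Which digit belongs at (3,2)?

2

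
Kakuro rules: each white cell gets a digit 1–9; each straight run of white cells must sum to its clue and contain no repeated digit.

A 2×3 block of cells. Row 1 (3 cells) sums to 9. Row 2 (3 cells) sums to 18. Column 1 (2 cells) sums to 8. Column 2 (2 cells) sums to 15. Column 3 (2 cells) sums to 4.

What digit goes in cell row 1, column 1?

2

4 in 2 cells must be {1,3}.
The 9 across and the 15 down share only 6, so (1,2) = 6.
Given what's placed, (1,3) must be 1 to fit the 9 across and 4 down.
(2,2) = 15 − 6 = 9 completes the 15 down.
(2,3) = 4 − 1 = 3 completes the 4 down.
(1,1) = 9 − 7 = 2 completes the 9 across.
(2,1) = 18 − 12 = 6 completes the 18 across.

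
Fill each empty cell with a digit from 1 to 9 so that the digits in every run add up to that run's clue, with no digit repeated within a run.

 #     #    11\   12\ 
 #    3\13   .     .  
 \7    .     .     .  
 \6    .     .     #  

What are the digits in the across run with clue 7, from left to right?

7 in 3 cells must be {1,2,4}; 3 in 2 cells must be {1,2}.
The 7 across and the 12 down share only 4, so R2C3 = 4.
R1C3 = 12 − 4 = 8 completes the 12 down.
R1C2 = 13 − 8 = 5 completes the 13 across.
R2C2 = 2: the only remaining digit allowed by both the 7 across and the 11 down.
R3C2 = 11 − 7 = 4 completes the 11 down.
R2C1 = 7 − 6 = 1 completes the 7 across.
R3C1 = 6 − 4 = 2 completes the 6 across.

1 2 4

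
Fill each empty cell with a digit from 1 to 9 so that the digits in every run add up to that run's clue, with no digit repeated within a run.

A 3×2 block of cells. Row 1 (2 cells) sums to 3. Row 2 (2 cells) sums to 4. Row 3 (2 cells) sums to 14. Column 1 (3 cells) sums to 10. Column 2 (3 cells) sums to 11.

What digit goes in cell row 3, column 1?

3 in 2 cells must be {1,2}; 4 in 2 cells must be {1,3}.
Nothing is forced directly, so branch on (3,1), whose candidates are 5 or 6. If (3,1) = 5: then (3,2) would have to be in {9} for the 14 across but in {1,2,3,4,5,6,7,8} for the 11 down — contradiction. So (3,1) = 6.
Given what's placed, (1,1) must be 1 to fit the 3 across and 10 down.
(1,2) = 3 − 1 = 2 completes the 3 across.
(2,1) = 10 − 7 = 3 completes the 10 down.
(2,2) = 4 − 3 = 1 completes the 4 across.
(3,2) = 14 − 6 = 8 completes the 14 across.

6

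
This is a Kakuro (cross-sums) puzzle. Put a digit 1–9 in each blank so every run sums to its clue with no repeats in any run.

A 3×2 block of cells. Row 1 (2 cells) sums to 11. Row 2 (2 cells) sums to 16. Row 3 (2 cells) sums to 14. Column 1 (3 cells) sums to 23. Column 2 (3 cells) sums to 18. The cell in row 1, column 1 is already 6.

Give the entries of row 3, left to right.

8, 6

16 in 2 cells must be {7,9}; 23 in 3 cells must be {6,8,9}.
(1,2) = 11 − 6 = 5 completes the 11 across.
(2,1) = 9: the only remaining digit allowed by both the 16 across and the 23 down.
(2,2) = 16 − 9 = 7 completes the 16 across.
(3,1) = 23 − 15 = 8 completes the 23 down.
(3,2) = 14 − 8 = 6 completes the 14 across.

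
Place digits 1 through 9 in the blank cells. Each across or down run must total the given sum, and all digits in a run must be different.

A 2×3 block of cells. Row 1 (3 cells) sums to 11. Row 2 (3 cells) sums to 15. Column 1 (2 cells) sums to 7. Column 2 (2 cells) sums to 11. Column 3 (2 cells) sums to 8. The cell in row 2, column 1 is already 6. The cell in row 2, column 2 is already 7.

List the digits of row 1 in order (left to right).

1 4 6

(1,1) = 7 − 6 = 1 completes the 7 down.
(1,2) = 11 − 7 = 4 completes the 11 down.
(1,3) = 11 − 5 = 6 completes the 11 across.
(2,3) = 15 − 13 = 2 completes the 15 across.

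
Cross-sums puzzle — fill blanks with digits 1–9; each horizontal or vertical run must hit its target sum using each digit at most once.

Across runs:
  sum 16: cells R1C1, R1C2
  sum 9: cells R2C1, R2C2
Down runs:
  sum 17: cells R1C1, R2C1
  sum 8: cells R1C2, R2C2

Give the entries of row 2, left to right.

16 in 2 cells must be {7,9}; 17 in 2 cells must be {8,9}.
The 16 across and the 17 down share only 9, so R1C1 = 9.
R1C2 = 16 − 9 = 7 completes the 16 across.
R2C1 = 17 − 9 = 8 completes the 17 down.
R2C2 = 9 − 8 = 1 completes the 9 across.

8 1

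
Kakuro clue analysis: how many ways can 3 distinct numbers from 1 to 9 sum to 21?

3 distinct digits from 1–9 sum between 6 and 24.
Enumerating: {4,8,9}, {5,7,9}, {6,7,8}.

3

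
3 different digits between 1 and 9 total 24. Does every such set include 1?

No

The only way to make 24 from 3 distinct digits is {7,8,9}, which does not contain 1.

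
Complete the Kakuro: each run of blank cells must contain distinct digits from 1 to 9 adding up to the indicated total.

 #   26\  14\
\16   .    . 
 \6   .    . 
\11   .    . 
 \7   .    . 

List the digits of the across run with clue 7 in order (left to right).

6 1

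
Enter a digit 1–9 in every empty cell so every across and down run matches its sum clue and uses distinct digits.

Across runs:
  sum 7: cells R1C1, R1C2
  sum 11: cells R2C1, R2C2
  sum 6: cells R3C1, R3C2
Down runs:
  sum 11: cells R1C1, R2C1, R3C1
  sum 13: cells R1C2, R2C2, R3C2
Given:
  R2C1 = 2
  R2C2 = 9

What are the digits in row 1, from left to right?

R3C2 = 1: the only remaining digit allowed by both the 6 across and the 13 down.
R1C2 = 13 − 10 = 3 completes the 13 down.
R3C1 = 6 − 1 = 5 completes the 6 across.
R1C1 = 7 − 3 = 4 completes the 7 across.

4 3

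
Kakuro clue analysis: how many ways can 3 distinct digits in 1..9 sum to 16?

3 distinct digits from 1–9 sum between 6 and 24.

8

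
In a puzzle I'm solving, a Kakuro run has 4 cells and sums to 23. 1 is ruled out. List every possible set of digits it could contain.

4 distinct digits from 1–9 sum between 10 and 30.
Dropping sets that contain 1.

{2,4,8,9}; {2,5,7,9}; {2,6,7,8}; {3,4,7,9}; {3,5,6,9}; {3,5,7,8}; {4,5,6,8}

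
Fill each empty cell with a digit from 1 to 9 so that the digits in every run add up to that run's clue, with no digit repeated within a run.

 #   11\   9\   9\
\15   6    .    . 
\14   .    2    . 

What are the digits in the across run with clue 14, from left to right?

R1C2 = 9 − 2 = 7 completes the 9 down.
R1C3 = 15 − 13 = 2 completes the 15 across.
R2C1 = 11 − 6 = 5 completes the 11 down.
R2C3 = 14 − 7 = 7 completes the 14 across.

5 2 7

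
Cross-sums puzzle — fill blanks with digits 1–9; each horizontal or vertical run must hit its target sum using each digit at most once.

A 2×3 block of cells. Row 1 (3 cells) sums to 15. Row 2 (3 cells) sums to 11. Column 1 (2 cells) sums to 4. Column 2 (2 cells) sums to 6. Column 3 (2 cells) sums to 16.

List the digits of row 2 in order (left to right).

3, 1, 7

4 in 2 cells must be {1,3}; 16 in 2 cells must be {7,9}.
The 11 across and the 16 down share only 7, so (2,3) = 7.
(1,3) = 16 − 7 = 9 completes the 16 down.
Given what's placed, (2,2) must be 1 to fit the 11 across and 6 down.
(1,1) = 1: the only remaining digit allowed by both the 15 across and the 4 down.
(1,2) = 15 − 10 = 5 completes the 15 across.
(2,1) = 11 − 8 = 3 completes the 11 across.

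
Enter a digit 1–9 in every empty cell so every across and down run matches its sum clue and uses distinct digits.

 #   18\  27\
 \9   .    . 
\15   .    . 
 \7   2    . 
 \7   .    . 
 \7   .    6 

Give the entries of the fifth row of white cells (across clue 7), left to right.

R3C2 = 7 − 2 = 5 completes the 7 across.
R5C1 = 7 − 6 = 1 completes the 7 across.
Nothing is forced directly, so branch on R4C2, whose candidates are 1 or 3 or 4. If R4C2 = 1: that forces R4C1 = 6, after which R2C1 would have to be in {6,7,8,9} for the 15 across but in {4,5} for the 18 down — contradiction. If R4C2 = 4: that forces R1C2 = 3, R2C2 = 9, R4C1 = 3, after which R1C1 would have to be in {6} for the 9 across but in {4,5,7,8} for the 18 down — contradiction. So R4C2 = 3.
Given what's placed, R1C2 must be 4 to fit the 9 across and 27 down.
R2C2 = 27 − 18 = 9 completes the 27 down.
R4C1 = 7 − 3 = 4 completes the 7 across.
R1C1 = 9 − 4 = 5 completes the 9 across.
R2C1 = 15 − 9 = 6 completes the 15 across.

1, 6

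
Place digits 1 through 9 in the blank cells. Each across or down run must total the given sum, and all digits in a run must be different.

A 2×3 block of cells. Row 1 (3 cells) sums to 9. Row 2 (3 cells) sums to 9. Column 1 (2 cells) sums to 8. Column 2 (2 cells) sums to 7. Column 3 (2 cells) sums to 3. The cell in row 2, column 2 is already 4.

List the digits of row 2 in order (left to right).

3, 4, 2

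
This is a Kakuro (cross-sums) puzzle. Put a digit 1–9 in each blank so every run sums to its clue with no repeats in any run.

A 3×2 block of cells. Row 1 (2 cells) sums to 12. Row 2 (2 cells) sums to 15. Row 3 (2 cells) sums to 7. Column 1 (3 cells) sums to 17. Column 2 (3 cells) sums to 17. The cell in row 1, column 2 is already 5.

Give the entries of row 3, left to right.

4 3

(1,1) = 12 − 5 = 7 completes the 12 across.
Nothing is forced directly, so branch on (2,2), whose candidates are 8 or 9. If (2,2) = 8: then (2,1) would have to be in {7} for the 15 across but in {1,2,4,6,8,9} for the 17 down — contradiction. So (2,2) = 9.
(2,1) = 15 − 9 = 6 completes the 15 across.
(3,1) = 17 − 13 = 4 completes the 17 down.
(3,2) = 7 − 4 = 3 completes the 7 across.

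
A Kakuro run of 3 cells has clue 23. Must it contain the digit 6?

The only way to make 23 from 3 distinct digits is {6,8,9}, which contains 6.

Yes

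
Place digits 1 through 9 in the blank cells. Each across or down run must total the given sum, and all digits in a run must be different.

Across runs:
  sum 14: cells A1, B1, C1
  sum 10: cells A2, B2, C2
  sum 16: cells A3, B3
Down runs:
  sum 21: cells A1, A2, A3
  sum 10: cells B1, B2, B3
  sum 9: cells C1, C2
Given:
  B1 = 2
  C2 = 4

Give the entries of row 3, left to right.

9, 7

16 in 2 cells must be {7,9}.
C1 = 9 − 4 = 5 completes the 9 down.
Given what's placed, A2 must be 5 to fit the 10 across and 21 down.
B2 = 10 − 9 = 1 completes the 10 across.
B3 = 10 − 3 = 7 completes the 10 down.
A1 = 14 − 7 = 7 completes the 14 across.
A3 = 16 − 7 = 9 completes the 16 across.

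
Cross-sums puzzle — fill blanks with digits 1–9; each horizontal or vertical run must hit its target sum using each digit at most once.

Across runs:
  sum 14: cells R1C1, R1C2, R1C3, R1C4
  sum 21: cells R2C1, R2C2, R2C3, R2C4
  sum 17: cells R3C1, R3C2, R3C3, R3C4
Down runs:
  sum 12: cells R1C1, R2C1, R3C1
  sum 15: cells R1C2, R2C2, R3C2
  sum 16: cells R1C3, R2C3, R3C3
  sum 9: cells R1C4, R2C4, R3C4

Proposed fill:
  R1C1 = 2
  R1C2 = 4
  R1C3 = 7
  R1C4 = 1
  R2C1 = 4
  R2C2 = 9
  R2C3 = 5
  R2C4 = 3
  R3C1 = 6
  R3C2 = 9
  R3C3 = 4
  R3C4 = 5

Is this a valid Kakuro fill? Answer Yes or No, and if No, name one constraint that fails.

No — the down run R1C2–R3C2 sums to 22, not 15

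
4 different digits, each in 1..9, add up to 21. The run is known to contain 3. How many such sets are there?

5

4 distinct digits from 1–9 sum between 10 and 30.
Keeping only sets containing 3.
Enumerating: {1,3,8,9}, {2,3,7,9}, {3,4,5,9}, {3,4,6,8}, {3,5,6,7}.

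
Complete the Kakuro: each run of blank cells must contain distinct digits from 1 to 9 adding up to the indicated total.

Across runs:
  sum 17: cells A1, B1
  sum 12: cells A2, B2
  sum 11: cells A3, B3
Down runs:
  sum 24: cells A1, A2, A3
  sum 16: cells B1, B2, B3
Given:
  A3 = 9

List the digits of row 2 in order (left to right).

17 in 2 cells must be {8,9}; 24 in 3 cells must be {7,8,9}.
A1 = 8: the only remaining digit allowed by both the 17 across and the 24 down.
B1 = 17 − 8 = 9 completes the 17 across.
A2 = 24 − 17 = 7 completes the 24 down.
B2 = 12 − 7 = 5 completes the 12 across.
B3 = 11 − 9 = 2 completes the 11 across.

7 5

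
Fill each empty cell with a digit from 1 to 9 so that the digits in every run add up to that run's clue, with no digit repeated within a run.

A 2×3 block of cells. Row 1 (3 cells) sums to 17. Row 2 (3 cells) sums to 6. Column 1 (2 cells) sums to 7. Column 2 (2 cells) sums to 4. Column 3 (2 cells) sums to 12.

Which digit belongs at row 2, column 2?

1

6 in 3 cells must be {1,2,3}; 4 in 2 cells must be {1,3}.
The 6 across and the 12 down share only 3, so (2,3) = 3.
(1,3) = 12 − 3 = 9 completes the 12 down.
Given what's placed, (2,2) must be 1 to fit the 6 across and 4 down.
(1,2) = 4 − 1 = 3 completes the 4 down.
(2,1) = 6 − 4 = 2 completes the 6 across.
(1,1) = 17 − 12 = 5 completes the 17 across.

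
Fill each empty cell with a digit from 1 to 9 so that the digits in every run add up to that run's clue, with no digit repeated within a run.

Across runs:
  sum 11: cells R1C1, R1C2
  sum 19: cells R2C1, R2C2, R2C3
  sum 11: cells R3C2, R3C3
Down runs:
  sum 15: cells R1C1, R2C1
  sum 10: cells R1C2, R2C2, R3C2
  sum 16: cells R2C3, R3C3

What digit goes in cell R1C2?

16 in 2 cells must be {7,9}.
Nothing is forced directly, so branch on R2C3, whose candidates are 7 or 9. If R2C3 = 9: that forces R3C3 = 7, R3C2 = 4, R1C2 = 5, after which R2C2 would have to be in {2,3,4,6,7,8} for the 19 across but in {1} for the 10 down — contradiction. So R2C3 = 7.
R3C3 = 16 − 7 = 9 completes the 16 down.
R3C2 = 11 − 9 = 2 completes the 11 across.
R2C2 = 3: the only remaining digit allowed by both the 19 across and the 10 down.
R1C2 = 10 − 5 = 5 completes the 10 down.
R2C1 = 19 − 10 = 9 completes the 19 across.
R1C1 = 11 − 5 = 6 completes the 11 across.

5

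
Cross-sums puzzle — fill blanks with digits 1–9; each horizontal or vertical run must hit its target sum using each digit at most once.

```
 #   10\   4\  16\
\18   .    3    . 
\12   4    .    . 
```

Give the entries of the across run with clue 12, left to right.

4 in 2 cells must be {1,3}; 16 in 2 cells must be {7,9}.
R1C1 = 10 − 4 = 6 completes the 10 down.
R1C3 = 18 − 9 = 9 completes the 18 across.
R2C2 = 4 − 3 = 1 completes the 4 down.
R2C3 = 12 − 5 = 7 completes the 12 across.

4, 1, 7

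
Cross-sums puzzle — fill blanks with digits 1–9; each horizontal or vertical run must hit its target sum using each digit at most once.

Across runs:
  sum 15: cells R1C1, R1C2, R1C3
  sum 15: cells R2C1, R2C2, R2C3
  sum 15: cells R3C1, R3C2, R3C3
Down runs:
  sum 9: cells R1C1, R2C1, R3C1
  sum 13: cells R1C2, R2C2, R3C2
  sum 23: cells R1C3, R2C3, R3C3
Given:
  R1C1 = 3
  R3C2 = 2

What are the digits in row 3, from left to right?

23 in 3 cells must be {6,8,9}.
Given what's placed, R1C3 must be 8 to fit the 15 across and 23 down.
R1C2 = 15 − 11 = 4 completes the 15 across.
R2C2 = 13 − 6 = 7 completes the 13 down.
R2C3 = 6: the only remaining digit allowed by both the 15 across and the 23 down.
R3C3 = 23 − 14 = 9 completes the 23 down.
R2C1 = 15 − 13 = 2 completes the 15 across.
R3C1 = 15 − 11 = 4 completes the 15 across.

4, 2, 9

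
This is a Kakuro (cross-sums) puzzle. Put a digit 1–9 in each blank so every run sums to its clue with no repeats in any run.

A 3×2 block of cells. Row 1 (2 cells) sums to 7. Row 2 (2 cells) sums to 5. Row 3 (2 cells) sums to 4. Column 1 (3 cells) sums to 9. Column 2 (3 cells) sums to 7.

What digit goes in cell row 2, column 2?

4 in 2 cells must be {1,3}; 7 in 3 cells must be {1,2,4}.
The 4 across and the 7 down share only 1, so (3,2) = 1.
(3,1) = 4 − 1 = 3 completes the 4 across.
Nothing is forced directly, so branch on (1,2), whose candidates are 2 or 4. If (1,2) = 4: then (1,1) would have to be in {3} for the 7 across but in {1,2,4,5} for the 9 down — contradiction. So (1,2) = 2.
(1,1) = 7 − 2 = 5 completes the 7 across.
(2,1) = 9 − 8 = 1 completes the 9 down.
(2,2) = 5 − 1 = 4 completes the 5 across.

4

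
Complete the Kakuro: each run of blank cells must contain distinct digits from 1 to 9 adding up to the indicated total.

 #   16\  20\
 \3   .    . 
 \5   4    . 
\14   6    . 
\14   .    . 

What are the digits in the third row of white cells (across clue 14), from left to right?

3 in 2 cells must be {1,2}.
Given what's placed, R1C1 must be 1 to fit the 3 across and 16 down.
R1C2 = 3 − 1 = 2 completes the 3 across.
R2C2 = 5 − 4 = 1 completes the 5 across.
R3C2 = 14 − 6 = 8 completes the 14 across.
R4C1 = 16 − 11 = 5 completes the 16 down.
R4C2 = 14 − 5 = 9 completes the 14 across.

6 8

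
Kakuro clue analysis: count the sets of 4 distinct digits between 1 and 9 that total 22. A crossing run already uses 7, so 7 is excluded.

5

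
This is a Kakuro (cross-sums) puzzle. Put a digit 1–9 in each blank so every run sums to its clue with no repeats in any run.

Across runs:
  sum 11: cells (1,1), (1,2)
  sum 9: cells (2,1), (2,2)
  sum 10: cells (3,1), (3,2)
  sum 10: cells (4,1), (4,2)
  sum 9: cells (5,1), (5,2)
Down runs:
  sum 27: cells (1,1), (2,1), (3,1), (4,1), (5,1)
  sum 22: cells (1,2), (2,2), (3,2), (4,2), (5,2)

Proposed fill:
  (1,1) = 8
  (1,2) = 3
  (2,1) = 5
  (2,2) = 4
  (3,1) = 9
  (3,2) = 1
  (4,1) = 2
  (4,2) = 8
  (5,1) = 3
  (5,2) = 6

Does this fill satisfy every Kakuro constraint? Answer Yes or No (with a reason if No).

Yes

Across: 8+3=11; 5+4=9; 9+1=10; 2+8=10; 3+6=9. Down: 8+5+9+2+3=27; 3+4+1+8+6=22. No digit repeats within any run.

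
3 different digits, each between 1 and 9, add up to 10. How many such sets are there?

3 distinct digits from 1–9 sum between 6 and 24.
Enumerating: {1,2,7}, {1,3,6}, {1,4,5}, {2,3,5}.

4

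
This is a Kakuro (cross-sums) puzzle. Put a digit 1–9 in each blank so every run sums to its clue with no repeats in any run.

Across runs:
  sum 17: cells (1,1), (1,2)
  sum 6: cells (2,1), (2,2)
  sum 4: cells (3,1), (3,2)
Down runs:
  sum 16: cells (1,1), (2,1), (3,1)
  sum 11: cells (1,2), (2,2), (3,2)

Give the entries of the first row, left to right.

9 8

17 in 2 cells must be {8,9}; 4 in 2 cells must be {1,3}.
The 17 across and the 11 down share only 8, so (1,2) = 8.
Given what's placed, (3,2) must be 1 to fit the 4 across and 11 down.
(1,1) = 17 − 8 = 9 completes the 17 across.
(2,2) = 11 − 9 = 2 completes the 11 down.
(3,1) = 4 − 1 = 3 completes the 4 across.
(2,1) = 6 − 2 = 4 completes the 6 across.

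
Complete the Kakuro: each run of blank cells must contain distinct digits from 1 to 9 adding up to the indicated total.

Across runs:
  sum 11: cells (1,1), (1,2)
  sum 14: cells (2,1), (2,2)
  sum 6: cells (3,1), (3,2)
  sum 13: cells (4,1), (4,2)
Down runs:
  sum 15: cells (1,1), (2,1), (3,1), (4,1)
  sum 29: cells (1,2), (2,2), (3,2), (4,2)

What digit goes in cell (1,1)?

3

29 in 4 cells must be {5,7,8,9}.
Only 5 fits (3,2) under both its across sum 6 and down sum 29.
(3,1) = 6 − 5 = 1 completes the 6 across.
Nothing is forced directly, so branch on (2,2), whose candidates are 8 or 9. If (2,2) = 8: that forces (2,1) = 6, (4,1) = 5, after which (4,2) would have to be in {8} for the 13 across but in {7,9} for the 29 down — contradiction. So (2,2) = 9.
(2,1) = 14 − 9 = 5 completes the 14 across.
No cell is forced outright now. (1,2) can only be 7 or 8 (the digits allowed by both its 11 across and its 29 down). If (1,2) = 7: then (1,1) would have to be in {4} for the 11 across but in {2,3,6,7} for the 15 down — contradiction. So (1,2) = 8.
(1,1) = 11 − 8 = 3 completes the 11 across.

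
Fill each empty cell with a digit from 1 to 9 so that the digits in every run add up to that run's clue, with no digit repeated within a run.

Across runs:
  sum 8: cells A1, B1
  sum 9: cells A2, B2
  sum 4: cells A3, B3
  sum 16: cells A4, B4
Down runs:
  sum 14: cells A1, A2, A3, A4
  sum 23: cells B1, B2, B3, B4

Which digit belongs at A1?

2

4 in 2 cells must be {1,3}; 16 in 2 cells must be {7,9}.
Only 7 fits A4 under both its across sum 16 and down sum 14.
B4 = 16 − 7 = 9 completes the 16 across.
Given what's placed, A3 must be 1 to fit the 4 across and 14 down.
B3 = 4 − 1 = 3 completes the 4 across.
A1 = 2: the only remaining digit allowed by both the 8 across and the 14 down.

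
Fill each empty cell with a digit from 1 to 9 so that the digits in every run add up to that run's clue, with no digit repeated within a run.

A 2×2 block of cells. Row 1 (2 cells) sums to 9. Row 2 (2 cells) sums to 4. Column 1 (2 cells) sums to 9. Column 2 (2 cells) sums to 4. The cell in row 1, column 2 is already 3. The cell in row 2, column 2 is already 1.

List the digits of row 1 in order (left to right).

4 in 2 cells must be {1,3}.
(1,1) = 9 − 3 = 6 completes the 9 across.
(2,1) = 4 − 1 = 3 completes the 4 across.

6, 3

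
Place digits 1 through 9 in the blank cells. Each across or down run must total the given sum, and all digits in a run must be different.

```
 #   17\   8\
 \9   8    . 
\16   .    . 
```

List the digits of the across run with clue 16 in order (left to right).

16 in 2 cells must be {7,9}; 17 in 2 cells must be {8,9}.
R1C2 = 9 − 8 = 1 completes the 9 across.
R2C1 = 17 − 8 = 9 completes the 17 down.
R2C2 = 16 − 9 = 7 completes the 16 across.

9 7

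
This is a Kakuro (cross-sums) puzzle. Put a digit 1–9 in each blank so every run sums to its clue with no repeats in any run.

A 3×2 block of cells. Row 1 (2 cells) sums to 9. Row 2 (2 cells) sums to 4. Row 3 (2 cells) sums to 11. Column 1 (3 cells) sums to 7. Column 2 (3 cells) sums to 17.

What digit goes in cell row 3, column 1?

2

4 in 2 cells must be {1,3}; 7 in 3 cells must be {1,2,4}.
The 4 across and the 7 down share only 1, so (2,1) = 1.
(2,2) = 4 − 1 = 3 completes the 4 across.
Nothing is forced directly, so branch on (1,1), whose candidates are 2 or 4. If (1,1) = 2: then (1,2) would have to be in {7} for the 9 across but in {5,6,8,9} for the 17 down — contradiction. So (1,1) = 4.
(1,2) = 9 − 4 = 5 completes the 9 across.
(3,1) = 7 − 5 = 2 completes the 7 down.
(3,2) = 11 − 2 = 9 completes the 11 across.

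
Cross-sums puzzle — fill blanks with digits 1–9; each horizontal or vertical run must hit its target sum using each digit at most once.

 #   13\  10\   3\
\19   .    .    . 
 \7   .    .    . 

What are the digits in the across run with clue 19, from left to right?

9 8 2

7 in 3 cells must be {1,2,4}; 3 in 2 cells must be {1,2}.
The 19 across and the 3 down share only 2, so R1C3 = 2.
The 7 across and the 13 down share only 4, so R2C1 = 4.
R2C3 = 3 − 2 = 1 completes the 3 down.
R1C1 = 13 − 4 = 9 completes the 13 down.
R1C2 = 19 − 11 = 8 completes the 19 across.
R2C2 = 7 − 5 = 2 completes the 7 across.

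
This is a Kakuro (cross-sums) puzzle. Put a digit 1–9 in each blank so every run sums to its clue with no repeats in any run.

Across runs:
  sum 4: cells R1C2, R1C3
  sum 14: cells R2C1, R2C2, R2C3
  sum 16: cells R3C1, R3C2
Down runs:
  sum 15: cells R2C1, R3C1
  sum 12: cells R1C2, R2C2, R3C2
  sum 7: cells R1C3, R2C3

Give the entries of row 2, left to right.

8 2 4

4 in 2 cells must be {1,3}; 16 in 2 cells must be {7,9}.
Nothing is forced directly, so branch on R1C2, whose candidates are 1 or 3. If R1C2 = 3: that forces R1C3 = 1, R2C3 = 6, R3C2 = 7, R2C1 = 7, after which R2C2 would have to be in {1} for the 14 across but in {2} for the 12 down — contradiction. So R1C2 = 1.
R1C3 = 4 − 1 = 3 completes the 4 across.
R2C3 = 7 − 3 = 4 completes the 7 down.
No cell is forced outright now. R3C1 can only be 7 or 9 (the digits allowed by both its 16 across and its 15 down). If R3C1 = 9: then R2C1 would have to be in {1,2,3,7,8,9} for the 14 across but in {6} for the 15 down — contradiction. So R3C1 = 7.
R2C1 = 15 − 7 = 8 completes the 15 down.
R2C2 = 14 − 12 = 2 completes the 14 across.
R3C2 = 16 − 7 = 9 completes the 16 across.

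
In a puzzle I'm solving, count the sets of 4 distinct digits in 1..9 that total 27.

3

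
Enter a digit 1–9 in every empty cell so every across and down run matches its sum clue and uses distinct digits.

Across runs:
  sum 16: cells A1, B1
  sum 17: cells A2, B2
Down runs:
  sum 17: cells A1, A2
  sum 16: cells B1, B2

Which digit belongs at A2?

8

16 in 2 cells must be {7,9}; 17 in 2 cells must be {8,9}.
The 16 across and the 17 down share only 9, so A1 = 9.
B1 = 16 − 9 = 7 completes the 16 across.
A2 = 17 − 9 = 8 completes the 17 down.
B2 = 17 − 8 = 9 completes the 17 across.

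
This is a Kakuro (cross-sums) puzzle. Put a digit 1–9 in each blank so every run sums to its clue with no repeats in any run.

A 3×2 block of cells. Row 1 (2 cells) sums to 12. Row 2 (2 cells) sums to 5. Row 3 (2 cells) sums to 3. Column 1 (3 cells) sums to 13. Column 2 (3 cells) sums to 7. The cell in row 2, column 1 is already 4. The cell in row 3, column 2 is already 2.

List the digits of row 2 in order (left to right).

3 in 2 cells must be {1,2}; 7 in 3 cells must be {1,2,4}.
Given what's placed, (1,2) must be 4 to fit the 12 across and 7 down.
(2,2) = 5 − 4 = 1 completes the 5 across.
(3,1) = 3 − 2 = 1 completes the 3 across.
(1,1) = 12 − 4 = 8 completes the 12 across.

4 1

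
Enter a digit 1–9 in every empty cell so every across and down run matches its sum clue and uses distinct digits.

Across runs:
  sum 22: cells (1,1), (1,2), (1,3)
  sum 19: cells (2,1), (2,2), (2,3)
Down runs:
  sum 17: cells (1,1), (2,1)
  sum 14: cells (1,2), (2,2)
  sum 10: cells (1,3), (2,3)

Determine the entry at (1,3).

8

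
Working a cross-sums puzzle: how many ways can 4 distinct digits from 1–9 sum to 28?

2

4 distinct digits from 1–9 sum between 10 and 30.
Enumerating: {4,7,8,9}, {5,6,8,9}.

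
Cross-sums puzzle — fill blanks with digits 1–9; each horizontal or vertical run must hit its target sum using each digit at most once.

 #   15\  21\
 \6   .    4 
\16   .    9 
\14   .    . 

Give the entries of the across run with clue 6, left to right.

2 4

16 in 2 cells must be {7,9}.
R1C1 = 6 − 4 = 2 completes the 6 across.
R2C1 = 16 − 9 = 7 completes the 16 across.
R3C1 = 15 − 9 = 6 completes the 15 down.
R3C2 = 14 − 6 = 8 completes the 14 across.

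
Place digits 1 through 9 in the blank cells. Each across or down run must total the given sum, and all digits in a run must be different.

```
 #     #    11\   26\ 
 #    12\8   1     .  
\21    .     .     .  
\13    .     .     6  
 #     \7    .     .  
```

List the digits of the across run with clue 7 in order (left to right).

3 4

11 in 4 cells must be {1,2,3,5}.
R1C3 = 8 − 1 = 7 completes the 8 across.
Given what's placed, R2C2 must be 5 to fit the 21 across and 11 down.
R2C3 = 9: the only remaining digit allowed by both the 21 across and the 26 down.
R4C3 = 26 − 22 = 4 completes the 26 down.
R2C1 = 21 − 14 = 7 completes the 21 across.
R3C1 = 12 − 7 = 5 completes the 12 down.
R3C2 = 13 − 11 = 2 completes the 13 across.
R4C2 = 7 − 4 = 3 completes the 7 across.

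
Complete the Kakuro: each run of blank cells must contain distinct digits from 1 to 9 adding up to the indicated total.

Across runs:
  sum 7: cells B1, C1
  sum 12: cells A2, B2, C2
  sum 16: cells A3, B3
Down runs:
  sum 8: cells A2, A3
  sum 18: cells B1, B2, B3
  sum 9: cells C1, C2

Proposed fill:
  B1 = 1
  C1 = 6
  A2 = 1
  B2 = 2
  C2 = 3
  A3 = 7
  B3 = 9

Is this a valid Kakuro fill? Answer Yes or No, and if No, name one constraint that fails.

No — the down run B1–B3 sums to 12, not 18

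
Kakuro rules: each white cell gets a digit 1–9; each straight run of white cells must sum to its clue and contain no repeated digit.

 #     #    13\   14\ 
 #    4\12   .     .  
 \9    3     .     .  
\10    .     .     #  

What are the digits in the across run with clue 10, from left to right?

1 9

4 in 2 cells must be {1,3}.
R2C3 = 5: the only remaining digit allowed by both the 9 across and the 14 down.
R3C1 = 4 − 3 = 1 completes the 4 down.
R3C2 = 10 − 1 = 9 completes the 10 across.
R1C2 = 3: the only remaining digit allowed by both the 12 across and the 13 down.
R1C3 = 12 − 3 = 9 completes the 12 across.
R2C2 = 9 − 8 = 1 completes the 9 across.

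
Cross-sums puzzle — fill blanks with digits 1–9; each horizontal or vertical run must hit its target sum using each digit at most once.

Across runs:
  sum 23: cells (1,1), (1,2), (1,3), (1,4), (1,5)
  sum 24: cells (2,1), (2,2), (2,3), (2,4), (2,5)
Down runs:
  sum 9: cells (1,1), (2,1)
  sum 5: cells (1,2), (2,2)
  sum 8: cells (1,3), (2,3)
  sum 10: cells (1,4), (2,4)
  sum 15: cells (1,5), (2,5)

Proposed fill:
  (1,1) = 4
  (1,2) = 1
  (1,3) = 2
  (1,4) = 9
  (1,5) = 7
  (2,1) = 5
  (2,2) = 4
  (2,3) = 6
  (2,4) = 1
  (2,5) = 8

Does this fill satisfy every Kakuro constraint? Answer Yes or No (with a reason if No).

Yes

Across: 4+1+2+9+7=23; 5+4+6+1+8=24. Down: 4+5=9; 1+4=5; 2+6=8; 9+1=10; 7+8=15. No digit repeats within any run.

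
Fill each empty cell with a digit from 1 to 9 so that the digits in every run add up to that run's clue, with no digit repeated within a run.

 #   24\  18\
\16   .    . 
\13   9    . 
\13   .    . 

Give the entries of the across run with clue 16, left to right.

7 9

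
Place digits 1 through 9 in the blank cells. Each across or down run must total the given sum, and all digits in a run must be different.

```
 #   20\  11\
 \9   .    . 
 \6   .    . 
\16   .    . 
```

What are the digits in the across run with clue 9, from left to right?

6 3

16 in 2 cells must be {7,9}.
The 16 across and the 11 down share only 7, so R3C2 = 7.
Given what's placed, R2C2 must be 1 to fit the 6 across and 11 down.
R3C1 = 16 − 7 = 9 completes the 16 across.
R1C2 = 11 − 8 = 3 completes the 11 down.
R2C1 = 6 − 1 = 5 completes the 6 across.
R1C1 = 9 − 3 = 6 completes the 9 across.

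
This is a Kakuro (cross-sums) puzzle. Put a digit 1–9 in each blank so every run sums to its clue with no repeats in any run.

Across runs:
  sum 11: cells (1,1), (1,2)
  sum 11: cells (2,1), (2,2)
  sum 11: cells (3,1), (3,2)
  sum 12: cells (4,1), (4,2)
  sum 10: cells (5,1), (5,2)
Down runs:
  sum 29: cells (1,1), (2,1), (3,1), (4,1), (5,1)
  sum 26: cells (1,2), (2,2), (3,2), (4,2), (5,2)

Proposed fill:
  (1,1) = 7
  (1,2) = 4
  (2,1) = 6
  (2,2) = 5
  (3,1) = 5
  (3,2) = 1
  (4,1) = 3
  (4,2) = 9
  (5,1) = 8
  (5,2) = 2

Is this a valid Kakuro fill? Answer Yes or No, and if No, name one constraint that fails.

No — the down run (1,2)–(5,2) sums to 21, not 26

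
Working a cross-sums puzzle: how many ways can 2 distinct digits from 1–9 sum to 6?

2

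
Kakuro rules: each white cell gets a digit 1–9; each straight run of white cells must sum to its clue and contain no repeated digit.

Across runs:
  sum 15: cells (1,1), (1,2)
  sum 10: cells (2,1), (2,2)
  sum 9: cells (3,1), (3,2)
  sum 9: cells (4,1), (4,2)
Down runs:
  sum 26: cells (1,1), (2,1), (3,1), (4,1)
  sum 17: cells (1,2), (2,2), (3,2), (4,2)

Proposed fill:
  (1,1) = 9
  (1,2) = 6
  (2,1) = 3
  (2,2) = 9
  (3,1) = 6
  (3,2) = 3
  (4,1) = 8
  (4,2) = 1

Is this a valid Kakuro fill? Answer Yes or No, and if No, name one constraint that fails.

No — the down run (1,2)–(4,2) sums to 19, not 17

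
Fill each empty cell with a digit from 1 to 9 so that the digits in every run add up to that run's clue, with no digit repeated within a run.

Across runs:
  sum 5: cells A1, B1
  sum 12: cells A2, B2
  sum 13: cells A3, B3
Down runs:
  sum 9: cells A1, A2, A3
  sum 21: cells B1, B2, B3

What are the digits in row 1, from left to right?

The 5 across and the 21 down share only 4, so B1 = 4.
A1 = 5 − 4 = 1 completes the 5 across.
Nothing is forced directly, so branch on A2, whose candidates are 3 or 5. If A2 = 5: then B2 would have to be in {7} for the 12 across but in {8,9} for the 21 down — contradiction. So A2 = 3.
B2 = 12 − 3 = 9 completes the 12 across.
A3 = 9 − 4 = 5 completes the 9 down.
B3 = 13 − 5 = 8 completes the 13 across.

1, 4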